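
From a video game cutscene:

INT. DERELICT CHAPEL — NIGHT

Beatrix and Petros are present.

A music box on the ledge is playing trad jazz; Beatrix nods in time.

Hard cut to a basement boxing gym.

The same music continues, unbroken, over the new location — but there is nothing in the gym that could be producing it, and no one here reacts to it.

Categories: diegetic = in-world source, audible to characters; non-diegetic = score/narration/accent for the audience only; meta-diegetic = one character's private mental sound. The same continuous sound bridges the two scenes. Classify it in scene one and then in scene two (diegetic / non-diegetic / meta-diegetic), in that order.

Scene one: a music box is an on-screen source and Beatrix reacts to it → diegetic.
Scene two: there is no source in the gym and no one hears it — it's now underscore → non-diegetic.

diegetic, non-diegetic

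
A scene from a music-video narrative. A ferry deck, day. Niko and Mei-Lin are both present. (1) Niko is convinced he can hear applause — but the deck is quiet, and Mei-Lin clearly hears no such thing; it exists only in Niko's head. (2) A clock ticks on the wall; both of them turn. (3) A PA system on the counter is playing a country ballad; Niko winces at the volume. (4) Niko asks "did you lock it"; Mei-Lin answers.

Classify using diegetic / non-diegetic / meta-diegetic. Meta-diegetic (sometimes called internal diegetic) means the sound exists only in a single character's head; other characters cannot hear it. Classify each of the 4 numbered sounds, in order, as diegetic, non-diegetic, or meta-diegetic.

meta-diegetic, diegetic, diegetic, diegetic

(1) is meta-diegetic: Niko alone 'hears' it — an imagined sound, not present in the space.
(2) a clock is a real object/event in the scene's world → diegetic.
(3) source music from a PA system, which exists in the story world → diegetic.
(4) is diegetic: spoken by a character present in the story world.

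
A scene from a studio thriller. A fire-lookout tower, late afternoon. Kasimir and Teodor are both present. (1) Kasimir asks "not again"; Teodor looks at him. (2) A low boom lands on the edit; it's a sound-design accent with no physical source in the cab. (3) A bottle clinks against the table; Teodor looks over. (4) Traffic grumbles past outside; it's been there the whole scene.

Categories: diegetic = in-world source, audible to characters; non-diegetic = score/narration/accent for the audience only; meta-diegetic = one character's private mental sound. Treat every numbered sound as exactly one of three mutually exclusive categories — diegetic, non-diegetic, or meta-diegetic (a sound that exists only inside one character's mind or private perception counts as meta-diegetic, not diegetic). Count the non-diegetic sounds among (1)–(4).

(1) Kasimir is a character speaking aloud in the scene → diegetic.
(2) is non-diegetic: an editorial stinger — it belongs to the cut, not the story world.
(3) is diegetic: the sound comes from a bottle physically present in the location.
(4) ambient/room sound belonging to the story's physical space → diegetic.
Non-diegetic: (2) — that's 1.

1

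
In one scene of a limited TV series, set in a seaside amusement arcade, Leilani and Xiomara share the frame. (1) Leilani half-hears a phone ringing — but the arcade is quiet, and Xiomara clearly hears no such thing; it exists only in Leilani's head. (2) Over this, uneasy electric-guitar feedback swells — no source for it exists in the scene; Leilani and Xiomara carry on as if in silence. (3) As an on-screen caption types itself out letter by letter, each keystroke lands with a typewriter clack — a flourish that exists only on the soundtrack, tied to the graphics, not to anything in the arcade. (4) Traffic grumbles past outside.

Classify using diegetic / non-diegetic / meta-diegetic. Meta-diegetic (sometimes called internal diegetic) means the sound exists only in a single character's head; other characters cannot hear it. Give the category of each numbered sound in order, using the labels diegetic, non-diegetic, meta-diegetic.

Sound (1): Leilani alone 'hears' it — an imagined sound, not present in the space, so meta-diegetic.
(2) is non-diegetic: it has no source in the story world and no character can hear it — it's underscore.
(3) sound married to a title/caption — outside the diegesis by definition → non-diegetic.
(4) is diegetic: ambient/room sound belonging to the story's physical space.

meta-diegetic, non-diegetic, non-diegetic, diegetic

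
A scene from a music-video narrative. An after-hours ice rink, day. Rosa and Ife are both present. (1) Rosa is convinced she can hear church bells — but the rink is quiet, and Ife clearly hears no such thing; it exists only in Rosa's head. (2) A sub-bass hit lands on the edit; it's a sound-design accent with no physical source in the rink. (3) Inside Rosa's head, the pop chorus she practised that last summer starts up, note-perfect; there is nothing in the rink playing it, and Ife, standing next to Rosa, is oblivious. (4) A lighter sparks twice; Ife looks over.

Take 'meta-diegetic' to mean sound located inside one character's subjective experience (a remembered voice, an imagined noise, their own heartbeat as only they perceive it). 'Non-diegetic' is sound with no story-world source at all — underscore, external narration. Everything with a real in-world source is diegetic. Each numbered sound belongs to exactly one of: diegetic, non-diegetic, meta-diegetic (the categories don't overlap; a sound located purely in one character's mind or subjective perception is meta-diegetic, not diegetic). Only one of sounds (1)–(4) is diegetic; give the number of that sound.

(1) is meta-diegetic: subjective to Rosa: the rink is silent and Ife hears nothing.
Sound (2): it's a sound-design accent with no in-world source; no one in the scene can hear it, so non-diegetic.
(3) the music is a memory playing inside Rosa's mind alone; no real-world source, Ife can't hear it → meta-diegetic.
(4) an in-world source (a lighter); characters could hear it → diegetic.
Only (4) is diegetic.

4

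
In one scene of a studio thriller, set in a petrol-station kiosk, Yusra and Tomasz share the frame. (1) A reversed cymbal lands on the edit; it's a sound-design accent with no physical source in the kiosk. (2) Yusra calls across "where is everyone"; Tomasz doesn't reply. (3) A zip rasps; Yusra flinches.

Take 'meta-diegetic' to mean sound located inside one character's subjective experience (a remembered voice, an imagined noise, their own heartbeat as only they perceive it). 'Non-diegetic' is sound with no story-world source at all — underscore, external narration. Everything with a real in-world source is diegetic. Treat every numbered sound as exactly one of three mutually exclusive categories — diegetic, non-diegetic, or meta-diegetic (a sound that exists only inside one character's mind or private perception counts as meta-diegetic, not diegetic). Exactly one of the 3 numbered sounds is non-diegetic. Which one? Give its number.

1

(1) nothing in the scene produces it; it's an accent added for the audience → non-diegetic.
(2) on-screen dialogue — Yusra speaks and Tomasz is there to hear → diegetic.
(3) a zip is a real object/event in the scene's world → diegetic.
Only (1) is non-diegetic.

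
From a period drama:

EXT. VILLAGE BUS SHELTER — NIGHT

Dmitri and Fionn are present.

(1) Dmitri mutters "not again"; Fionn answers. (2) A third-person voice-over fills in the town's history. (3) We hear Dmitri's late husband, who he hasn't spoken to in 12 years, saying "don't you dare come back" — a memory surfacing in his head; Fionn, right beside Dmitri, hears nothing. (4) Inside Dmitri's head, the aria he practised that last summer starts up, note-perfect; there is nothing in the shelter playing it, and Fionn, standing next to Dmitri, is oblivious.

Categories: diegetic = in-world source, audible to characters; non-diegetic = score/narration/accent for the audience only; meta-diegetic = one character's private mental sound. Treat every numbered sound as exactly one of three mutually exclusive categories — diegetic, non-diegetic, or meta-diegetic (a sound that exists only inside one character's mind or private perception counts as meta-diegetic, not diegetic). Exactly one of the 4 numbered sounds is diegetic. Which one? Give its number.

(1) Dmitri is a character speaking aloud in the scene → diegetic.
(2) is non-diegetic: commentary laid over the scene from outside the fiction.
(3) the voice is a memory playing only inside Dmitri's mind; Fionn can't hear it → meta-diegetic.
(4) remembered music, private to Dmitri — Fionn is oblivious because it isn't in the room → meta-diegetic.
Only (1) is diegetic.

1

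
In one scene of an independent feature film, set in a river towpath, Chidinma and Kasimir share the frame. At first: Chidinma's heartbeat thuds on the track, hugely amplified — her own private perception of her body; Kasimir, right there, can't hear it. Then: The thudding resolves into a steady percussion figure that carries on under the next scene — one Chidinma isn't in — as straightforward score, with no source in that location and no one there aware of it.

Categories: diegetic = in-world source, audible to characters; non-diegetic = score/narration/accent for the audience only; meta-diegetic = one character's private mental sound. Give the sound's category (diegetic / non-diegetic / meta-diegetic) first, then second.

First: it's Chidinma's subjective body sound, inaudible to Kasimir → meta-diegetic.
Second: detached from Chidinma and playing as sourceless score over a scene she isn't in — for the audience only → non-diegetic.

meta-diegetic, non-diegetic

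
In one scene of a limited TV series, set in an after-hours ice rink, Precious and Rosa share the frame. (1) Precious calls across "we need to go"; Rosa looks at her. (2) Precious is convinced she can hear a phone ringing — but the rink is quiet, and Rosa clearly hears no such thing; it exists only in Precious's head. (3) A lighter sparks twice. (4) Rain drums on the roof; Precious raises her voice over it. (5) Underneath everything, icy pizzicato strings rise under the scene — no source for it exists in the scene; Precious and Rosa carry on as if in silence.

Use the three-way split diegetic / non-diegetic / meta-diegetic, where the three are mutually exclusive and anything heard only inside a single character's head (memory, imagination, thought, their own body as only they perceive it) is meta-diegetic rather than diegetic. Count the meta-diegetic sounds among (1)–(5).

(1) is diegetic: spoken by a character present in the story world.
(2) is meta-diegetic: Precious alone 'hears' it — an imagined sound, not present in the space.
(3) is diegetic: a lighter is a real object/event in the scene's world.
(4) ambient/room sound belonging to the story's physical space → diegetic.
(5) is non-diegetic: score with no on-screen or off-screen source; it exists for the audience alone.
Meta-diegetic: (2) — that's 1.

1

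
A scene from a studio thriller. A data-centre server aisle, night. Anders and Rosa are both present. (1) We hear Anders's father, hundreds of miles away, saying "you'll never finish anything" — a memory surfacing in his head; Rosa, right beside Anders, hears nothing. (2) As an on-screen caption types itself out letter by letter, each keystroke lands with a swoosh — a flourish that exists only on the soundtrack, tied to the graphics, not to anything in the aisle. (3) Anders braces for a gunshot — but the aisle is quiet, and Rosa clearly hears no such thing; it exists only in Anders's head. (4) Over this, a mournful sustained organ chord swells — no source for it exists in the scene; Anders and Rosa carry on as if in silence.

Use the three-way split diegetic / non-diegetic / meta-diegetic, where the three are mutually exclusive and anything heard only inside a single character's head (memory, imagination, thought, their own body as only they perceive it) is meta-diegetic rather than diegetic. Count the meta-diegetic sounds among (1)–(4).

2

(1) the voice is a memory playing only inside Anders's mind; Rosa can't hear it → meta-diegetic.
Sound (2): sound married to a title/caption — outside the diegesis by definition, so non-diegetic.
(3) Anders alone 'hears' it — an imagined sound, not present in the space → meta-diegetic.
(4) it has no source in the story world and no character can hear it — it's underscore → non-diegetic.
Meta-diegetic: (1), (3) — that's 2.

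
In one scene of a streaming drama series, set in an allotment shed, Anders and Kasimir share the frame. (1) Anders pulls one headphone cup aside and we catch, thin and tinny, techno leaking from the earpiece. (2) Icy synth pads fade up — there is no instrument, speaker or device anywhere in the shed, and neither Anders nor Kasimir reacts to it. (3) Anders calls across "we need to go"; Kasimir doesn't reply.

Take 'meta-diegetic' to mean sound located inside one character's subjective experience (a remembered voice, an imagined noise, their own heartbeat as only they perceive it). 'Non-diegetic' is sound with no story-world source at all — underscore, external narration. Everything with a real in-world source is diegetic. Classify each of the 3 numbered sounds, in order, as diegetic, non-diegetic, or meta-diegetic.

diegetic, non-diegetic, diegetic

(1) the headphones are an on-screen source → diegetic.
Sound (2): score with no on-screen or off-screen source; it exists for the audience alone, so non-diegetic.
Sound (3): on-screen dialogue — Anders speaks and Kasimir is there to hear, so diegetic.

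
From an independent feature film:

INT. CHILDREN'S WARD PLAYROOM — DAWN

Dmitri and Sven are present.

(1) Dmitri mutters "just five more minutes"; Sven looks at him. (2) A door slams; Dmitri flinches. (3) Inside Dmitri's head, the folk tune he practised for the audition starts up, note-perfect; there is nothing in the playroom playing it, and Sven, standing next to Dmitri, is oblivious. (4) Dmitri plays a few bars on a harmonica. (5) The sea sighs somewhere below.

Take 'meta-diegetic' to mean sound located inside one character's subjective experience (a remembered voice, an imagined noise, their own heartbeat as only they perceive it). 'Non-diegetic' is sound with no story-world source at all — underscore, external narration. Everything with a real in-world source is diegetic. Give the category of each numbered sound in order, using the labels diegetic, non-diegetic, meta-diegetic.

diegetic, diegetic, meta-diegetic, diegetic, diegetic

(1) is diegetic: Dmitri is a character speaking aloud in the scene.
(2) is diegetic: the sound comes from a door physically present in the location.
Sound (3): the music is a memory playing inside Dmitri's mind alone; no real-world source, Sven can't hear it, so meta-diegetic.
(4) is diegetic: Dmitri is producing the music live, in the story world.
Sound (5): the sea is part of the location's real environment, so diegetic.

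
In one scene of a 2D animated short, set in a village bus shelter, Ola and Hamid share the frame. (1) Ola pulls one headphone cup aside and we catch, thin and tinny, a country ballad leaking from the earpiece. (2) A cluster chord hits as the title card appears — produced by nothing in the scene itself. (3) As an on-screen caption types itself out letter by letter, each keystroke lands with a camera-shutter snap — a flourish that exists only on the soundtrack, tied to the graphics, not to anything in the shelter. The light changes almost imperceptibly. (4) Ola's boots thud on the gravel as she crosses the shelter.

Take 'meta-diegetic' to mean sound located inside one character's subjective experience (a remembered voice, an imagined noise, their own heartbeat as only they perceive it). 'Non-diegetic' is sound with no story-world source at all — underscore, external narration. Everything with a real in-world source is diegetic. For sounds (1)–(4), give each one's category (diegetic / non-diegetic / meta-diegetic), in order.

diegetic, non-diegetic, non-diegetic, diegetic

(1) it's leaking from a physical pair of headphones in the scene → diegetic.
(2) is non-diegetic: it's a sound-design accent with no in-world source; no one in the scene can hear it.
Sound (3): it accompanies on-screen graphics, not anything inside the story world, so non-diegetic.
(4) is diegetic: a character's body making contact with the set — an in-world sound.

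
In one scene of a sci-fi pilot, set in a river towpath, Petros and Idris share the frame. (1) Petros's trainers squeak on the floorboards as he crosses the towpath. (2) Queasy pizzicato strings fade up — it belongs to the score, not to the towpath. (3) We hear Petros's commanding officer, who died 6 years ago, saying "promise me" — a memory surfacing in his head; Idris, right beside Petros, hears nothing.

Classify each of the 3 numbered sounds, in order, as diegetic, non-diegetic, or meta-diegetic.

diegetic, non-diegetic, meta-diegetic

(1) is diegetic: Petros's footsteps are produced in the story world.
(2) is non-diegetic: it has no source in the story world and no character can hear it — it's underscore.
Sound (3): a remembered line, private to Petros — not present in the room, not audible to Idris, so meta-diegetic.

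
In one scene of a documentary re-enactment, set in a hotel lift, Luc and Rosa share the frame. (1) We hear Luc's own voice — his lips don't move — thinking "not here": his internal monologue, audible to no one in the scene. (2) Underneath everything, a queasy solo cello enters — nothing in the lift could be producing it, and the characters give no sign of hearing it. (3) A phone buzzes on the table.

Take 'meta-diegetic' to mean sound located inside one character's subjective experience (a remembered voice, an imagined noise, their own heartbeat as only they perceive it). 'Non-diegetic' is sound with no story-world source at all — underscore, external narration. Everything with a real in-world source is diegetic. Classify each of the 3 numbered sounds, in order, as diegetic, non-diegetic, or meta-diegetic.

meta-diegetic, non-diegetic, diegetic

Sound (1): Luc's thought-voice: a private mental sound no other character can hear, so meta-diegetic.
Sound (2): it has no source in the story world and no character can hear it — it's underscore, so non-diegetic.
(3) the sound comes from a phone physically present in the location → diegetic.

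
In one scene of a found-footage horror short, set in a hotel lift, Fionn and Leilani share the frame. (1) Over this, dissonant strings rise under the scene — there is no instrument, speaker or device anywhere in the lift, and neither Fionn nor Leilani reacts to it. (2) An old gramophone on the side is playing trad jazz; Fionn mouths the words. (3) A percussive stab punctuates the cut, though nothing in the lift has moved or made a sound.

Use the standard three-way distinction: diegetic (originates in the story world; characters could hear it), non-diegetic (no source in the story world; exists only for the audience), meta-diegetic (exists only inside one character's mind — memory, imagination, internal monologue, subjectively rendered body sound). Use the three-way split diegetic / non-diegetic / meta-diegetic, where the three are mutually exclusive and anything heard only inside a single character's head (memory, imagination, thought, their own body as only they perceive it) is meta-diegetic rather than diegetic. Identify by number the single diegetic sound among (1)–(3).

2

(1) is non-diegetic: nothing in the lift produces it and the characters don't hear it — pure soundtrack.
(2) is diegetic: the music comes from an on-screen device that Fionn responds to.
(3) it's a sound-design accent with no in-world source; no one in the scene can hear it → non-diegetic.
Only (2) is diegetic.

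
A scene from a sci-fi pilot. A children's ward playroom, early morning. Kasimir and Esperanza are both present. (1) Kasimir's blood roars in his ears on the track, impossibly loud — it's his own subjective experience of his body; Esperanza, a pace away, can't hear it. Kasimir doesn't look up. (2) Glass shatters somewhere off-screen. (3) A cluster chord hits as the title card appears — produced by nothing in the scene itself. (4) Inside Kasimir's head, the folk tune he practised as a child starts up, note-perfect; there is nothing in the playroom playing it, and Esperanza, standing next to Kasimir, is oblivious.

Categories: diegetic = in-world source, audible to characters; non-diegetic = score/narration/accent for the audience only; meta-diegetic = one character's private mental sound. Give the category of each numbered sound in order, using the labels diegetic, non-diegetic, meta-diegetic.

meta-diegetic, diegetic, non-diegetic, meta-diegetic

(1) a subjective body sound — Kasimir's private perception, inaudible to Esperanza → meta-diegetic.
(2) the sound comes from glass physically present in the location → diegetic.
(3) it's a sound-design accent with no in-world source; no one in the scene can hear it → non-diegetic.
Sound (4): remembered music, private to Kasimir — Esperanza is oblivious because it isn't in the room, so meta-diegetic.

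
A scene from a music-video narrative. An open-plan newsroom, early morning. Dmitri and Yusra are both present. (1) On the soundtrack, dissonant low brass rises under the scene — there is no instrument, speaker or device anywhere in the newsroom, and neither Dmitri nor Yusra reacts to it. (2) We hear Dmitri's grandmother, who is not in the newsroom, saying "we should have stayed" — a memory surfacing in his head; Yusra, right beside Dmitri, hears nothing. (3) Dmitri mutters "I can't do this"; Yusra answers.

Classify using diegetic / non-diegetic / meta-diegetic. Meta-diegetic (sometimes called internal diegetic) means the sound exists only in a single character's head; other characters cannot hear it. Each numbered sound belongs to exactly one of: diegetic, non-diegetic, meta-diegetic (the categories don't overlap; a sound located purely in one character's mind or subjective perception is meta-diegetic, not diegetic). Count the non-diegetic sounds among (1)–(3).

1

(1) is non-diegetic: score with no on-screen or off-screen source; it exists for the audience alone.
(2) the voice is a memory playing only inside Dmitri's mind; Yusra can't hear it → meta-diegetic.
(3) is diegetic: Dmitri is a character speaking aloud in the scene.
So 1 of the 3 is non-diegetic: (1).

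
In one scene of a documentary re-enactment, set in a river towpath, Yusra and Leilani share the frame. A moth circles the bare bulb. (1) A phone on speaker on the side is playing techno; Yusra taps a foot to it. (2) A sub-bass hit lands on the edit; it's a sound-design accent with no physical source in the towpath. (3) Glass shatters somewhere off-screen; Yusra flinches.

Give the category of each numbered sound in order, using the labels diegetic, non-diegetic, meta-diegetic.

diegetic, non-diegetic, diegetic

(1) a phone on speaker is a physical source in the scene and Yusra reacts to it → diegetic.
Sound (2): it's a sound-design accent with no in-world source; no one in the scene can hear it, so non-diegetic.
(3) is diegetic: glass is a real object/event in the scene's world.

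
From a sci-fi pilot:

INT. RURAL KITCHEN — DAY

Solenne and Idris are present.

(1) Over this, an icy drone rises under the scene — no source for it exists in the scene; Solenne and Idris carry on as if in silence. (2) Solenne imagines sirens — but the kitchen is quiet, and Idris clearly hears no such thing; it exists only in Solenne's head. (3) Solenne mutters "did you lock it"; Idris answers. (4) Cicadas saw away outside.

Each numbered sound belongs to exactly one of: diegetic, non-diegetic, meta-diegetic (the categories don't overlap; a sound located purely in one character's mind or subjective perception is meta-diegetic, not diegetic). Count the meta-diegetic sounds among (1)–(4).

Sound (1): it has no source in the story world and no character can hear it — it's underscore, so non-diegetic.
(2) Solenne alone 'hears' it — an imagined sound, not present in the space → meta-diegetic.
Sound (3): on-screen dialogue — Solenne speaks and Idris is there to hear, so diegetic.
(4) ambient/room sound belonging to the story's physical space → diegetic.
So 1 of the 4 is meta-diegetic: (2).

1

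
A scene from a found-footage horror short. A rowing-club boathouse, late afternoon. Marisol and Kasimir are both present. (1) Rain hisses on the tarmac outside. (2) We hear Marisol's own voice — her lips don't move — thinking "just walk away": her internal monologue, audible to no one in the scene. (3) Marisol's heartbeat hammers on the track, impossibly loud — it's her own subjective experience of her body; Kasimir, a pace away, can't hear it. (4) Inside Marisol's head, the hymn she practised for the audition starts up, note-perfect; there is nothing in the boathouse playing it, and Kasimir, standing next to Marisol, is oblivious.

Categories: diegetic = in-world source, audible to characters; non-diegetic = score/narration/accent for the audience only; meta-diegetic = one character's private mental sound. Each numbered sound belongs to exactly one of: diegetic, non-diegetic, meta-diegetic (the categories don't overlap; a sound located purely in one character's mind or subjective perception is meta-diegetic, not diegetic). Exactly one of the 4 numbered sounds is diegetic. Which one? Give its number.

Sound (1): ambient/room sound belonging to the story's physical space, so diegetic.
(2) internal monologue — inside Marisol's mind, not spoken into the scene → meta-diegetic.
Sound (3): point-of-audition from inside Marisol's body; not a sound in the room, so meta-diegetic.
(4) the music is a memory playing inside Marisol's mind alone; no real-world source, Kasimir can't hear it → meta-diegetic.
Only (1) is diegetic.

1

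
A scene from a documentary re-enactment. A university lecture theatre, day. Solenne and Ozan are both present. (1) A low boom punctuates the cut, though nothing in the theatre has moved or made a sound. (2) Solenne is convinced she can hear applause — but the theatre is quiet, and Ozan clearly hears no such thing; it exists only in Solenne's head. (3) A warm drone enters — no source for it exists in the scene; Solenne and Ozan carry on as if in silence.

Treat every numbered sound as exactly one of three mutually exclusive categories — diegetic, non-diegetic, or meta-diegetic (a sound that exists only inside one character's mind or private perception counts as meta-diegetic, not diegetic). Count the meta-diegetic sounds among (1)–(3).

(1) it's a sound-design accent with no in-world source; no one in the scene can hear it → non-diegetic.
(2) Solenne alone 'hears' it — an imagined sound, not present in the space → meta-diegetic.
Sound (3): score with no on-screen or off-screen source; it exists for the audience alone, so non-diegetic.
Meta-diegetic: (2) — that's 1.

1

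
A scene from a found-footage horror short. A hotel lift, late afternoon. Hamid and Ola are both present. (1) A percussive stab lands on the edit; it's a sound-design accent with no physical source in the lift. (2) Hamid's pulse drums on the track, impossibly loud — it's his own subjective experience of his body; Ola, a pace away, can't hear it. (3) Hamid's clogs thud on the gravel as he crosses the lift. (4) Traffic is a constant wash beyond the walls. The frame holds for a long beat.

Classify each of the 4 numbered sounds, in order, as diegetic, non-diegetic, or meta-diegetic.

non-diegetic, meta-diegetic, diegetic, diegetic

(1) an editorial stinger — it belongs to the cut, not the story world → non-diegetic.
(2) a subjective body sound — Hamid's private perception, inaudible to Ola → meta-diegetic.
(3) is diegetic: a character's body making contact with the set — an in-world sound.
(4) it's the actual ambient sound of the location → diegetic.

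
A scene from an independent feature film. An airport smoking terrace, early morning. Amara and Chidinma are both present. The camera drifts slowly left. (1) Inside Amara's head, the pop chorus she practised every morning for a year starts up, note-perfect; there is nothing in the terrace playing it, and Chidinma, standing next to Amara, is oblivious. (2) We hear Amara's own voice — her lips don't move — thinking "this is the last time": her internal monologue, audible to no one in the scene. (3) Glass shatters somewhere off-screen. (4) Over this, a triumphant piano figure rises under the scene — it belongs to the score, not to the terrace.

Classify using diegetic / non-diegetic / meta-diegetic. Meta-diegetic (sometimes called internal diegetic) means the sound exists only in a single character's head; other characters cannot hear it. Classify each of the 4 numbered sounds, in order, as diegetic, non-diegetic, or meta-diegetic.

(1) it lives in Amara's subjectivity, not in the terrace → meta-diegetic.
(2) internal monologue — inside Amara's mind, not spoken into the scene → meta-diegetic.
(3) the sound comes from glass physically present in the location → diegetic.
(4) nothing in the terrace produces it and the characters don't hear it — pure soundtrack → non-diegetic.

meta-diegetic, meta-diegetic, diegetic, non-diegetic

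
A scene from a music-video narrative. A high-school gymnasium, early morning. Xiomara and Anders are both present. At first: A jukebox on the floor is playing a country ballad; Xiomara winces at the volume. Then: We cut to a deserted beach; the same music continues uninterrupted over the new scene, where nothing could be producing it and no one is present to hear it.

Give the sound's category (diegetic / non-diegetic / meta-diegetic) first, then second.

diegetic, non-diegetic

First: a jukebox is a real in-scene source and Xiomara reacts to it → diegetic.
Second: there is no longer any in-world source and no one can hear it — it has become underscore → non-diegetic.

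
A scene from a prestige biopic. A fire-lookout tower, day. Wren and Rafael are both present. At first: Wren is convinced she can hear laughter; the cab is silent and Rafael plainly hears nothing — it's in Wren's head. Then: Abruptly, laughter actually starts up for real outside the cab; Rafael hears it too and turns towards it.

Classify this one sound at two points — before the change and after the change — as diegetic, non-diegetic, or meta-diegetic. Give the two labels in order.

Before the change: only Wren 'hears' it — imagined, in her mind → meta-diegetic.
After the change: now there's a real external source and Rafael hears it too — in the story world → diegetic.

meta-diegetic, diegetic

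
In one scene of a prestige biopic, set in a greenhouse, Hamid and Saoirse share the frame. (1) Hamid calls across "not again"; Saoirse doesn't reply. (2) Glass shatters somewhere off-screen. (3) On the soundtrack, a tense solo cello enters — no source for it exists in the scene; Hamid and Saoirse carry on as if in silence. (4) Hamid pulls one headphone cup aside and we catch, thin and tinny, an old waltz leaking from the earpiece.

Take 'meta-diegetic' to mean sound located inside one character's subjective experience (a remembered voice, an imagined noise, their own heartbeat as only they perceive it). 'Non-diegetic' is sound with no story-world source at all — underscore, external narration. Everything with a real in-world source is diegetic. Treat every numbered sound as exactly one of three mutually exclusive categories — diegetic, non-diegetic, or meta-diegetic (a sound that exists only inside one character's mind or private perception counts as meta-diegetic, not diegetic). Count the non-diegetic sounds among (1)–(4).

1

(1) Hamid is a character speaking aloud in the scene → diegetic.
(2) is diegetic: the sound comes from glass physically present in the location.
Sound (3): score with no on-screen or off-screen source; it exists for the audience alone, so non-diegetic.
Sound (4): the headphones are an on-screen source, so diegetic.
So 1 of the 4 is non-diegetic: (3).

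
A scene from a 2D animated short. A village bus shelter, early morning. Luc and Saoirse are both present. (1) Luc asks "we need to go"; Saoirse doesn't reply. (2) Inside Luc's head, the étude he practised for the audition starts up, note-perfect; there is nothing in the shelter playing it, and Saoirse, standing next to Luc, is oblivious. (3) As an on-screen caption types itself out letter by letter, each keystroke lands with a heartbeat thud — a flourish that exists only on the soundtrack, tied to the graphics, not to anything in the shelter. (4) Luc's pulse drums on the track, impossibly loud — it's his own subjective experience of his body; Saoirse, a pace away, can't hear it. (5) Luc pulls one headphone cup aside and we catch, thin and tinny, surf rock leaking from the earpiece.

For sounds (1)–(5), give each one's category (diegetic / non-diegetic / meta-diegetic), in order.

Sound (1): spoken by a character present in the story world, so diegetic.
(2) is meta-diegetic: the music is a memory playing inside Luc's mind alone; no real-world source, Saoirse can't hear it.
(3) sound married to a title/caption — outside the diegesis by definition → non-diegetic.
(4) is meta-diegetic: it's Luc's internal bodily sensation rendered as sound; only Luc 'hears' it.
Sound (5): the headphones are an on-screen source, so diegetic.

diegetic, meta-diegetic, non-diegetic, meta-diegetic, diegetic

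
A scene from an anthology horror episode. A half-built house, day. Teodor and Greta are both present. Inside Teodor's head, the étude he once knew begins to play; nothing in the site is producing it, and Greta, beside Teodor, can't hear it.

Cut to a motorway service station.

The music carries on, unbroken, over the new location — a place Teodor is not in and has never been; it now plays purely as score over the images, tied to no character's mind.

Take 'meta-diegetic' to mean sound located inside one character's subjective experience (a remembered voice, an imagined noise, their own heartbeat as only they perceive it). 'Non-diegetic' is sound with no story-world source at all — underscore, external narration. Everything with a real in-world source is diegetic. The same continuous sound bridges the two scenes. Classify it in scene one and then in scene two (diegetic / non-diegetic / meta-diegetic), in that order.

Scene one: the music exists only inside Teodor's mind; Greta can't hear it → meta-diegetic.
Scene two: it's detached from Teodor entirely and plays over unrelated images with no in-world source — conventional underscore → non-diegetic.

meta-diegetic, non-diegetic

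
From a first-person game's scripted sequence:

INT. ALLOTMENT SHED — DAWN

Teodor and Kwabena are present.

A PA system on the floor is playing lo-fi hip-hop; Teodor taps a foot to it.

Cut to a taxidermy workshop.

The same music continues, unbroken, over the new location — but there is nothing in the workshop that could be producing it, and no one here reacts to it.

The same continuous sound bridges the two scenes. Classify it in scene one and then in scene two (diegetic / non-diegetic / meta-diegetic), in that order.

Scene one: a PA system is an on-screen source and Teodor reacts to it → diegetic.
Scene two: there is no source in the workshop and no one hears it — it's now underscore → non-diegetic.

diegetic, non-diegetic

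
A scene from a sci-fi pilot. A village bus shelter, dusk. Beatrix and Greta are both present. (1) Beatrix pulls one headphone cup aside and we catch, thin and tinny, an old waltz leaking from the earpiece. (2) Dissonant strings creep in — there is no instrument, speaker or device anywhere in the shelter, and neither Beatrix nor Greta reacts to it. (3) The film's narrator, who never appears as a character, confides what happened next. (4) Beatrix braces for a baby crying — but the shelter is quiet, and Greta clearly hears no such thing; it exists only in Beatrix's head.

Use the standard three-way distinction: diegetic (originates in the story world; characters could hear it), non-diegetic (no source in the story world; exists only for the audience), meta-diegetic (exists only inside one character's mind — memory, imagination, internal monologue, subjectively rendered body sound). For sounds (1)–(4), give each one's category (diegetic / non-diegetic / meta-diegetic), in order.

diegetic, non-diegetic, non-diegetic, meta-diegetic

(1) it's leaking from a physical pair of headphones in the scene → diegetic.
(2) is non-diegetic: score with no on-screen or off-screen source; it exists for the audience alone.
(3) is non-diegetic: commentary laid over the scene from outside the fiction.
(4) is meta-diegetic: Beatrix alone 'hears' it — an imagined sound, not present in the space.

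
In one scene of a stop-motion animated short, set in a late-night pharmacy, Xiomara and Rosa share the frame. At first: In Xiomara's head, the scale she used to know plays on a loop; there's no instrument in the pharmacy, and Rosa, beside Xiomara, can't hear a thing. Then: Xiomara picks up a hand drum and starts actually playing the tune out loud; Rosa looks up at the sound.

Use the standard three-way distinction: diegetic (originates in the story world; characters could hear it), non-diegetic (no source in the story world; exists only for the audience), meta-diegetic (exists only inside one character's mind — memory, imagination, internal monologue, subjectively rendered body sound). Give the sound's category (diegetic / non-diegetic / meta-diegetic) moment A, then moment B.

meta-diegetic, diegetic

Moment A: the tune exists only as Xiomara's private memory; Rosa can't hear it → meta-diegetic.
Moment B: Xiomara is now producing it live on a hand drum, in the room, and Rosa hears it → diegetic.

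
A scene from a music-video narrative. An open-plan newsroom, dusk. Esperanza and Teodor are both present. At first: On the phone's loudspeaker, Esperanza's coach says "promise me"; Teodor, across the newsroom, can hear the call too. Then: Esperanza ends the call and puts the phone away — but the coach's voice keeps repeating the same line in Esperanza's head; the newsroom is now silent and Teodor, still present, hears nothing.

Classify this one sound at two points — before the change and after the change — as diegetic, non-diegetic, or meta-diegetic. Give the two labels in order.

diegetic, meta-diegetic

Before the change: the loudspeaker is an in-world source; both Esperanza and Teodor hear the call → diegetic.
After the change: with the phone off, the voice continues only as Esperanza's private mental replay — Teodor can't hear it → meta-diegetic.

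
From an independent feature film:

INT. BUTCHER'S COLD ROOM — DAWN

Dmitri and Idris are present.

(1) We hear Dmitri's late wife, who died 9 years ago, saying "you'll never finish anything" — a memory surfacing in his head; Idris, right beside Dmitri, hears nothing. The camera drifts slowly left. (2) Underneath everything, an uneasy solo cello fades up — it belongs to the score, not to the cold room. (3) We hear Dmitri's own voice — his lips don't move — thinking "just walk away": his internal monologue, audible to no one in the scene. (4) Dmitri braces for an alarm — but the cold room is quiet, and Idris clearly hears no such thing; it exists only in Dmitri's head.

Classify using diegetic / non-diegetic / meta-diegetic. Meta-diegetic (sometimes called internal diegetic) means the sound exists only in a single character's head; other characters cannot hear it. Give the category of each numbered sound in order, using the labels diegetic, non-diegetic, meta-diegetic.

(1) a remembered line, private to Dmitri — not present in the room, not audible to Idris → meta-diegetic.
(2) score with no on-screen or off-screen source; it exists for the audience alone → non-diegetic.
(3) Dmitri's thought-voice: a private mental sound no other character can hear → meta-diegetic.
Sound (4): the sound is imagined by Dmitri; nothing in the story world is producing it and Idris can't hear it, so meta-diegetic.

meta-diegetic, non-diegetic, meta-diegetic, meta-diegetic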